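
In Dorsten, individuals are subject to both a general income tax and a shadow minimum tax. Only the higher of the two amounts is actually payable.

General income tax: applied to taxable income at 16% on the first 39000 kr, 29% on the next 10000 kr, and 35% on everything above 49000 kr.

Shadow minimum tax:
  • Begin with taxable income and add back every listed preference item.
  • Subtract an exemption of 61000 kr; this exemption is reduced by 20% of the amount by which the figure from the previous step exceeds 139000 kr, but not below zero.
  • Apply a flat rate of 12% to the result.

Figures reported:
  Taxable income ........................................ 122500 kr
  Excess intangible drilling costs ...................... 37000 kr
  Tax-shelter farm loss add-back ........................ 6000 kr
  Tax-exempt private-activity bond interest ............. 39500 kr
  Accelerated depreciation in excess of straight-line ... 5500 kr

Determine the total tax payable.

Shadow minimum tax:
  Adjusted income: 122500 kr + 37000 kr + 6000 kr + 39500 kr + 5500 kr = 210500 kr
  Exemption: 61000 kr − 20% × (210500 kr − 139000 kr) = 61000 kr − 14300 kr = 46700 kr
  Base: 210500 kr − 46700 kr = 163800 kr
  163800 kr × 12% = 19656 kr

General income tax:
  39000 kr × 16% = 6240 kr
  10000 kr × 29% = 2900 kr
  73500 kr × 35% = 25725 kr
  → 34865 kr

34865 kr > 19656 kr, so the general income tax governs.

34865 kr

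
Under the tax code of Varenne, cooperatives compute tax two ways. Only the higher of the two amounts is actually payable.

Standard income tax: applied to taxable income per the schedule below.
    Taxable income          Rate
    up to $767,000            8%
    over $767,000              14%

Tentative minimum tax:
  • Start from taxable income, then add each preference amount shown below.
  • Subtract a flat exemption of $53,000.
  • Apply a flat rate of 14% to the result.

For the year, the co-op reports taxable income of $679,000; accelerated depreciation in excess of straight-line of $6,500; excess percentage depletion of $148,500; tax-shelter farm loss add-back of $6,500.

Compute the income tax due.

Standard income tax:
  $679,000 × 8% = $54,320

Tentative minimum tax:
  Adjusted income: $679,000 + $6,500 + $148,500 + $6,500 = $840,500
  Less exemption $53,000 → base $787,500
  $787,500 × 14% = $110,250

$110,250 > $54,320, so the tentative minimum tax is the binding amount.

$110,250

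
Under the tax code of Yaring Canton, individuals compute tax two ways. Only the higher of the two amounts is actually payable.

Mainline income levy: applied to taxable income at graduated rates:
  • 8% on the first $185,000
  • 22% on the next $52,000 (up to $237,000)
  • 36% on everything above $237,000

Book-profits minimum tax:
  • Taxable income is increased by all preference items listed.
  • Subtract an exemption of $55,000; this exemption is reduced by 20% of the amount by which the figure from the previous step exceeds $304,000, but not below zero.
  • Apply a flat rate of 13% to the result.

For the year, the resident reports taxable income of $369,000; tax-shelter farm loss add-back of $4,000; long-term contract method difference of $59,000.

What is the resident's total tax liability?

Mainline income levy:
  $185,000 × 8% = $14,800
  $52,000 × 22% = $11,440
  $132,000 × 36% = $47,520
  → $73,760

Book-profits minimum tax:
  Adjusted income: $369,000 + $4,000 + $59,000 = $432,000
  Exemption: $55,000 − 20% × ($432,000 − $304,000) = $55,000 − $25,600 = $29,400
  Base: $432,000 − $29,400 = $402,600
  $402,600 × 13% = $52,338

$73,760 > $52,338, so the mainline income levy governs.

$73,760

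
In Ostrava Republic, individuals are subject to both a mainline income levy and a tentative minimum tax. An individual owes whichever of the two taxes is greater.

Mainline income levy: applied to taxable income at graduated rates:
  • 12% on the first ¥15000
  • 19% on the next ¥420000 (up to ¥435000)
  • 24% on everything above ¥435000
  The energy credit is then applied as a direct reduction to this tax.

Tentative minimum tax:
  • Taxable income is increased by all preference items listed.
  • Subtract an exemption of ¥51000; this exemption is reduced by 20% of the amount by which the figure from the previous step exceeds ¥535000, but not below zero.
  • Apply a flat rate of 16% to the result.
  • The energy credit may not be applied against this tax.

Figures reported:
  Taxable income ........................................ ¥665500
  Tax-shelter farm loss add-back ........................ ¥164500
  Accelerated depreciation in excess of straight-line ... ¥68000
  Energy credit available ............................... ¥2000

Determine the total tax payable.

Tentative minimum tax:
  Adjusted income: ¥665500 + ¥164500 + ¥68000 = ¥898000
  Exemption: 20% × (¥898000 − ¥535000) = ¥72600 ≥ ¥51000, so the exemption is fully phased out
  Base: ¥898000 − ¥0 = ¥898000
  ¥898000 × 16% = ¥143680

Mainline income levy:
  ¥15000 × 12% = ¥1800
  ¥420000 × 19% = ¥79800
  ¥230500 × 24% = ¥55320
  → ¥136920
  Less energy credit ¥2000 → ¥134920

¥143680 > ¥134920, so the tentative minimum tax is the binding amount.

¥143680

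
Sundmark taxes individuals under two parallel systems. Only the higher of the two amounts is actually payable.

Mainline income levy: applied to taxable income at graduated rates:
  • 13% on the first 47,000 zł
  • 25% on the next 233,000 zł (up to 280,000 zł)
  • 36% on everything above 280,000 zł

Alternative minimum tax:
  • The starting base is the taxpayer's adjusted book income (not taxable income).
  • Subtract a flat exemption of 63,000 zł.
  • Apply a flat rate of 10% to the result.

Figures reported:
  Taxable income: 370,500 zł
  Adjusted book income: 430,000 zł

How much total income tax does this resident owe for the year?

96,940 zł

Mainline income levy:
  47,000 zł × 13% = 6,110 zł
  233,000 zł × 25% = 58,250 zł
  90,500 zł × 36% = 32,580 zł
  → 96,940 zł

Alternative minimum tax:
  Base (adjusted book income): 430,000 zł
  Less exemption 63,000 zł → base 367,000 zł
  367,000 zł × 10% = 36,700 zł

96,940 zł > 36,700 zł, so the mainline income levy governs.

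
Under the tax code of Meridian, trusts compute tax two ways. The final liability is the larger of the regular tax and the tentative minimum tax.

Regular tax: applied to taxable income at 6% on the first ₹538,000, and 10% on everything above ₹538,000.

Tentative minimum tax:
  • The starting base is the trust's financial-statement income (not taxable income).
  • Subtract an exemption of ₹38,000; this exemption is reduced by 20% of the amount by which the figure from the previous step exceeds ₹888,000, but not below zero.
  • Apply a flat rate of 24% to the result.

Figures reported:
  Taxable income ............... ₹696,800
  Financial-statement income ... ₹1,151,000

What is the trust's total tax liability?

₹276,240

Tentative minimum tax:
  Base (financial-statement income): ₹1,151,000
  Exemption: 20% × (₹1,151,000 − ₹888,000) = ₹52,600 ≥ ₹38,000, so the exemption is fully phased out
  Base: ₹1,151,000 − ₹0 = ₹1,151,000
  ₹1,151,000 × 24% = ₹276,240

Regular tax:
  ₹538,000 × 6% = ₹32,280
  ₹158,800 × 10% = ₹15,880
  → ₹48,160

₹276,240 > ₹48,160, so the tentative minimum tax is the binding amount.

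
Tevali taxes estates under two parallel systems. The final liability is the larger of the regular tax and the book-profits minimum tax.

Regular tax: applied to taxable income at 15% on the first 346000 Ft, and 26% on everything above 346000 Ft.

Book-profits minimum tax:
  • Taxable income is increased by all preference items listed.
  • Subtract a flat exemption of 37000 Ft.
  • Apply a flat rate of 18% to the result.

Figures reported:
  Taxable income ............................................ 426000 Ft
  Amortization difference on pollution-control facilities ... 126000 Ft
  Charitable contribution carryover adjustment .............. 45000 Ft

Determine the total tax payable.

100800 Ft

Book-profits minimum tax:
  Adjusted income: 426000 Ft + 126000 Ft + 45000 Ft = 597000 Ft
  Less exemption 37000 Ft → base 560000 Ft
  560000 Ft × 18% = 100800 Ft

Regular tax:
  346000 Ft × 15% = 51900 Ft
  80000 Ft × 26% = 20800 Ft
  → 72700 Ft

100800 Ft > 72700 Ft, so the book-profits minimum tax is the binding amount.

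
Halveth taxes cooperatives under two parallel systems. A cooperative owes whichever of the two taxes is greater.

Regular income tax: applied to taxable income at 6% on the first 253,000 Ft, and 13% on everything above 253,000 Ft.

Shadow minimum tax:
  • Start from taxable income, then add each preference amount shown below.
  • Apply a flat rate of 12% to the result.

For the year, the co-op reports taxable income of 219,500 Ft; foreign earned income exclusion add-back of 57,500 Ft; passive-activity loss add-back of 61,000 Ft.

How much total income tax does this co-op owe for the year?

40,560 Ft

Shadow minimum tax:
  Adjusted income: 219,500 Ft + 57,500 Ft + 61,000 Ft = 338,000 Ft
  338,000 Ft × 12% = 40,560 Ft

Regular income tax:
  219,500 Ft × 6% = 13,170 Ft

40,560 Ft > 13,170 Ft, so the shadow minimum tax is the binding amount.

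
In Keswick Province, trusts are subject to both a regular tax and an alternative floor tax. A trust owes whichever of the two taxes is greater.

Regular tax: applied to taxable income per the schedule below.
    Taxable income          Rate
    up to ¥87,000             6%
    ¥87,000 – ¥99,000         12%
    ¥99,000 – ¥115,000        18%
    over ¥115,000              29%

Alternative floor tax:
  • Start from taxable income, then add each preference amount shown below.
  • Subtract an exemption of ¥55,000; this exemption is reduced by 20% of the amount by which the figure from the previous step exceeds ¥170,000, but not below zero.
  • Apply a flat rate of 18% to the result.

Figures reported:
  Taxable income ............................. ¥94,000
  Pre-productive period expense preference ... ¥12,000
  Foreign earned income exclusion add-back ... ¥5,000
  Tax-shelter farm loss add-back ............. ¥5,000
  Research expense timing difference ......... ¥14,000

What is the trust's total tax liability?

¥13,500

Regular tax:
  ¥87,000 × 6% = ¥5,220
  ¥7,000 × 12% = ¥840
  → ¥6,060

Alternative floor tax:
  Adjusted income: ¥94,000 + ¥12,000 + ¥5,000 + ¥5,000 + ¥14,000 = ¥130,000
  Exemption: ¥130,000 ≤ ¥170,000, so full ¥55,000 applies
  Base: ¥130,000 − ¥55,000 = ¥75,000
  ¥75,000 × 18% = ¥13,500

¥13,500 > ¥6,060, so the alternative floor tax is the binding amount.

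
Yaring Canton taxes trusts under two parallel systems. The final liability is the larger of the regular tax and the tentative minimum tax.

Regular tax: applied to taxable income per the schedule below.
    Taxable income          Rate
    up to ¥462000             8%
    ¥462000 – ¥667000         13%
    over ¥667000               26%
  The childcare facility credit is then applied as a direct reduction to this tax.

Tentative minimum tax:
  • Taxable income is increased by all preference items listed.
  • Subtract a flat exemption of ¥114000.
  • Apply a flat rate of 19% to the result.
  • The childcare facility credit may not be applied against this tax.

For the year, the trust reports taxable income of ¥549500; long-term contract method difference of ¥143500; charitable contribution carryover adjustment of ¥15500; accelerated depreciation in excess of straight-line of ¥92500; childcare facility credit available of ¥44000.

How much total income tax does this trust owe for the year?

¥130530

Tentative minimum tax:
  Adjusted income: ¥549500 + ¥143500 + ¥15500 + ¥92500 = ¥801000
  Less exemption ¥114000 → base ¥687000
  ¥687000 × 19% = ¥130530

Regular tax:
  ¥462000 × 8% = ¥36960
  ¥87500 × 13% = ¥11375
  → ¥48335
  Less childcare facility credit ¥44000 → ¥4335

¥130530 > ¥4335, so the tentative minimum tax is the binding amount.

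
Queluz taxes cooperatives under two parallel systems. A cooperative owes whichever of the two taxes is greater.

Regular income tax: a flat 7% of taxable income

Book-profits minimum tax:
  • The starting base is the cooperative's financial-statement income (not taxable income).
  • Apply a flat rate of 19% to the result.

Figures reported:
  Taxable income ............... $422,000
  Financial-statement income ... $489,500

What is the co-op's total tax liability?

Book-profits minimum tax:
  Base (financial-statement income): $489,500
  $489,500 × 19% = $93,005

Regular income tax:
  $422,000 × 7% = $29,540

$93,005 > $29,540, so the book-profits minimum tax is the binding amount.

$93,005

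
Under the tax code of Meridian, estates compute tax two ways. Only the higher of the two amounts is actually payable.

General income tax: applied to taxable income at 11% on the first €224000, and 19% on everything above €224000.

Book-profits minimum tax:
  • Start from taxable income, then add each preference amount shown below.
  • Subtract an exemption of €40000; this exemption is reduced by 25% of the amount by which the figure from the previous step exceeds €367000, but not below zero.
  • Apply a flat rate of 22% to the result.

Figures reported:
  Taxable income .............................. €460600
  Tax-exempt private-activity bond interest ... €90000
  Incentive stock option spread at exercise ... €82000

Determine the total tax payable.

Book-profits minimum tax:
  Adjusted income: €460600 + €90000 + €82000 = €632600
  Exemption: 25% × (€632600 − €367000) = €66400 ≥ €40000, so the exemption is fully phased out
  Base: €632600 − €0 = €632600
  €632600 × 22% = €139172

General income tax:
  €224000 × 11% = €24640
  €236600 × 19% = €44954
  → €69594

€139172 > €69594, so the book-profits minimum tax is the binding amount.

€139172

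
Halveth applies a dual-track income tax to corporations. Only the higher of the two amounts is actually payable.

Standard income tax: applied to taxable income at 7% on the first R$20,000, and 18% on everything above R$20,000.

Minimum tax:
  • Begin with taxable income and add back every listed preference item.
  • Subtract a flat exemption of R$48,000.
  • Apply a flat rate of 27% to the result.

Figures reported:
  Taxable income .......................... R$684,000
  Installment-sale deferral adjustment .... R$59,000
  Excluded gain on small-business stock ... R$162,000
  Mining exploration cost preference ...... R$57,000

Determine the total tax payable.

Minimum tax:
  Adjusted income: R$684,000 + R$59,000 + R$162,000 + R$57,000 = R$962,000
  Less exemption R$48,000 → base R$914,000
  R$914,000 × 27% = R$246,780

Standard income tax:
  R$20,000 × 7% = R$1,400
  R$664,000 × 18% = R$119,520
  → R$120,920

R$246,780 > R$120,920, so the minimum tax is the binding amount.

R$246,780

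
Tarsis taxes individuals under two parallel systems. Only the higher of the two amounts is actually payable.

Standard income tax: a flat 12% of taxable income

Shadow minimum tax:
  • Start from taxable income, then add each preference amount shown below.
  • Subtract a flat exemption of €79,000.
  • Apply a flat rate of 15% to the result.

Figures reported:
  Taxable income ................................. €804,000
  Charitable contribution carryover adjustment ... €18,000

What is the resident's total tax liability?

Shadow minimum tax:
  Adjusted income: €804,000 + €18,000 = €822,000
  Less exemption €79,000 → base €743,000
  €743,000 × 15% = €111,450

Standard income tax:
  €804,000 × 12% = €96,480

€111,450 > €96,480, so the shadow minimum tax is the binding amount.

€111,450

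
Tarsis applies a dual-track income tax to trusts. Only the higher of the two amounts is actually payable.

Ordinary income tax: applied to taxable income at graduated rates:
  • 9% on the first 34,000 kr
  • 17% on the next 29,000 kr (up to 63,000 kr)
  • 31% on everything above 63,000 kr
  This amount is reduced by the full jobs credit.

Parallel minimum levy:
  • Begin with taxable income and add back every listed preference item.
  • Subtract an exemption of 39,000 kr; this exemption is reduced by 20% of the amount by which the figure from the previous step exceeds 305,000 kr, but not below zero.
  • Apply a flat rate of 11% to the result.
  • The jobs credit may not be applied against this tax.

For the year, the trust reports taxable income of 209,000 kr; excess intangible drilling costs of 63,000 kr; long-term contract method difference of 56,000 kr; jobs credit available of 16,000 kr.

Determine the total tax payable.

37,250 kr

Ordinary income tax:
  34,000 kr × 9% = 3,060 kr
  29,000 kr × 17% = 4,930 kr
  146,000 kr × 31% = 45,260 kr
  → 53,250 kr
  Less jobs credit 16,000 kr → 37,250 kr

Parallel minimum levy:
  Adjusted income: 209,000 kr + 63,000 kr + 56,000 kr = 328,000 kr
  Exemption: 39,000 kr − 20% × (328,000 kr − 305,000 kr) = 39,000 kr − 4,600 kr = 34,400 kr
  Base: 328,000 kr − 34,400 kr = 293,600 kr
  293,600 kr × 11% = 32,296 kr

37,250 kr > 32,296 kr, so the ordinary income tax governs.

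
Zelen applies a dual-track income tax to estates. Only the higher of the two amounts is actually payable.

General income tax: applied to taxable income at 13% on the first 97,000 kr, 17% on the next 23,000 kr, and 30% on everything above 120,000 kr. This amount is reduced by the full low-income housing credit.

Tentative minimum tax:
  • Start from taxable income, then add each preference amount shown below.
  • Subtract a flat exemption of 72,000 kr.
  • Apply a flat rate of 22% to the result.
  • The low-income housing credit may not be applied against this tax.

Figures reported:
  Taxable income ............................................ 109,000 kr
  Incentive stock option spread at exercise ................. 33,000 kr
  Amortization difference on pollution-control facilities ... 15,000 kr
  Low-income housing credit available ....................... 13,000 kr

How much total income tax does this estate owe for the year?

18,700 kr

Tentative minimum tax:
  Adjusted income: 109,000 kr + 33,000 kr + 15,000 kr = 157,000 kr
  Less exemption 72,000 kr → base 85,000 kr
  85,000 kr × 22% = 18,700 kr

General income tax:
  97,000 kr × 13% = 12,610 kr
  12,000 kr × 17% = 2,040 kr
  → 14,650 kr
  Less low-income housing credit 13,000 kr → 1,650 kr

18,700 kr > 1,650 kr, so the tentative minimum tax is the binding amount.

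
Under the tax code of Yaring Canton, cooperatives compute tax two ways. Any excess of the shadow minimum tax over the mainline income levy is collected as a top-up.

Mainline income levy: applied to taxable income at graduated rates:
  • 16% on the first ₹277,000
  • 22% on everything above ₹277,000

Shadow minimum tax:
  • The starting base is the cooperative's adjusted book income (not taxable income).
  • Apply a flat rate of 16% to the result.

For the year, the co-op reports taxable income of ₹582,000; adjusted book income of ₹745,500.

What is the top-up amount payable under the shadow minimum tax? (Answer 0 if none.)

₹7,860

Mainline income levy:
  ₹277,000 × 16% = ₹44,320
  ₹305,000 × 22% = ₹67,100
  → ₹111,420

Shadow minimum tax:
  Base (adjusted book income): ₹745,500
  ₹745,500 × 16% = ₹119,280

Excess of shadow minimum tax over mainline income levy: ₹119,280 − ₹111,420 = ₹7,860.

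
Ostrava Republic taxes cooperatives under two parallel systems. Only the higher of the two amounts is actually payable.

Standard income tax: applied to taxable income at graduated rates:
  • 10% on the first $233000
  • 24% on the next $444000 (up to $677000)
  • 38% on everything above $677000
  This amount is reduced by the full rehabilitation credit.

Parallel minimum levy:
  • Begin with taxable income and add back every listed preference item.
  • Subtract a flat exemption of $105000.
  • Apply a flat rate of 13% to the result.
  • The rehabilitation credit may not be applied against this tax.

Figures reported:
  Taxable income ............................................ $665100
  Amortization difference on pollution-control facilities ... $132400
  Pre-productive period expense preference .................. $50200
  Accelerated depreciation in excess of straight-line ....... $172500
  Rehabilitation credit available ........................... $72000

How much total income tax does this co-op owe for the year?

$118976

Parallel minimum levy:
  Adjusted income: $665100 + $132400 + $50200 + $172500 = $1020200
  Less exemption $105000 → base $915200
  $915200 × 13% = $118976

Standard income tax:
  $233000 × 10% = $23300
  $432100 × 24% = $103704
  → $127004
  Less rehabilitation credit $72000 → $55004

$118976 > $55004, so the parallel minimum levy is the binding amount.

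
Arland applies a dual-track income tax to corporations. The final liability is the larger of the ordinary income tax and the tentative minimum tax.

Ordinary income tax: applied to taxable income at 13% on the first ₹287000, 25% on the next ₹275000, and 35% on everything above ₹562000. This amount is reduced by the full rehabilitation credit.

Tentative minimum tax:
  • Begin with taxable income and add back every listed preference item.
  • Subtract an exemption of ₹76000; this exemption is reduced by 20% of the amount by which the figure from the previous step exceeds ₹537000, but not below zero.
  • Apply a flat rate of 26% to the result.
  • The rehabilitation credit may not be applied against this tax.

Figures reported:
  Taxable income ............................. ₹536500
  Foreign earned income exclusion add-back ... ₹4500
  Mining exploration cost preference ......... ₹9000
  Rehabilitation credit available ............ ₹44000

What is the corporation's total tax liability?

Ordinary income tax:
  ₹287000 × 13% = ₹37310
  ₹249500 × 25% = ₹62375
  → ₹99685
  Less rehabilitation credit ₹44000 → ₹55685

Tentative minimum tax:
  Adjusted income: ₹536500 + ₹4500 + ₹9000 = ₹550000
  Exemption: ₹76000 − 20% × (₹550000 − ₹537000) = ₹76000 − ₹2600 = ₹73400
  Base: ₹550000 − ₹73400 = ₹476600
  ₹476600 × 26% = ₹123916

₹123916 > ₹55685, so the tentative minimum tax is the binding amount.

₹123916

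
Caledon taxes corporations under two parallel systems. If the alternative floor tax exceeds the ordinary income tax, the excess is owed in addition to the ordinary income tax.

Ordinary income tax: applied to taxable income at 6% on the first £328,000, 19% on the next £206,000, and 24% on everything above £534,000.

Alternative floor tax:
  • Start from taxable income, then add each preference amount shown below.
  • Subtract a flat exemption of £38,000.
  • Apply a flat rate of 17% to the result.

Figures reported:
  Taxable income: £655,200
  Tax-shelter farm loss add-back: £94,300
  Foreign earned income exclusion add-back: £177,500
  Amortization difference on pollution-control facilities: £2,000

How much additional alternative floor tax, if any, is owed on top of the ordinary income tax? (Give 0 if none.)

£63,562

Alternative floor tax:
  Adjusted income: £655,200 + £94,300 + £177,500 + £2,000 = £929,000
  Less exemption £38,000 → base £891,000
  £891,000 × 17% = £151,470

Ordinary income tax:
  £328,000 × 6% = £19,680
  £206,000 × 19% = £39,140
  £121,200 × 24% = £29,088
  → £87,908

Excess of alternative floor tax over ordinary income tax: £151,470 − £87,908 = £63,562.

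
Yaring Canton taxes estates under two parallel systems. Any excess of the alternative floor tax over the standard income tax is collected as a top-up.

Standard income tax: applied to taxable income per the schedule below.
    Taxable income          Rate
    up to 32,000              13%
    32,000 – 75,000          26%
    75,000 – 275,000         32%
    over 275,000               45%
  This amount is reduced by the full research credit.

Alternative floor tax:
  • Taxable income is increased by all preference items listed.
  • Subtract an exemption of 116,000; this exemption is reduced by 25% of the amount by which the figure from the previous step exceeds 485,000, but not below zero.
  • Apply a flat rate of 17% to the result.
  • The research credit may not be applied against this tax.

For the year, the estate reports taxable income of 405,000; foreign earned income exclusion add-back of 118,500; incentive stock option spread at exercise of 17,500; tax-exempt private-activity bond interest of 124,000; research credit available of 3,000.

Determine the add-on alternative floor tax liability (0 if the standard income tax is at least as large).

Standard income tax:
  32,000 × 13% = 4,160
  43,000 × 26% = 11,180
  200,000 × 32% = 64,000
  130,000 × 45% = 58,500
  → 137,840
  Less research credit 3,000 → 134,840

Alternative floor tax:
  Adjusted income: 405,000 + 118,500 + 17,500 + 124,000 = 665,000
  Exemption: 116,000 − 25% × (665,000 − 485,000) = 116,000 − 45,000 = 71,000
  Base: 665,000 − 71,000 = 594,000
  594,000 × 17% = 100,980

100,980 ≤ 134,840, so no add-on is due.

0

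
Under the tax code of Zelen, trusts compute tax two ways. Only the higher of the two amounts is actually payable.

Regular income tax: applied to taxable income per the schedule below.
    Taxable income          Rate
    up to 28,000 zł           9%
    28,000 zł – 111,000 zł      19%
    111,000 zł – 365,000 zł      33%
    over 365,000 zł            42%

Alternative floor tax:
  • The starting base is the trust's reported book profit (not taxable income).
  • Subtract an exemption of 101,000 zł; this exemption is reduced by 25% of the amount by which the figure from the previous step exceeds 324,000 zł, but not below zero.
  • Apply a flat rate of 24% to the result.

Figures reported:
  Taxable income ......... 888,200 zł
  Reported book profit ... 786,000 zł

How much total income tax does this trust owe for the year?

321,854 zł

Regular income tax:
  28,000 zł × 9% = 2,520 zł
  83,000 zł × 19% = 15,770 zł
  254,000 zł × 33% = 83,820 zł
  523,200 zł × 42% = 219,744 zł
  → 321,854 zł

Alternative floor tax:
  Base (reported book profit): 786,000 zł
  Exemption: 25% × (786,000 zł − 324,000 zł) = 115,500 zł ≥ 101,000 zł, so the exemption is fully phased out
  Base: 786,000 zł − 0 zł = 786,000 zł
  786,000 zł × 24% = 188,640 zł

321,854 zł > 188,640 zł, so the regular income tax governs.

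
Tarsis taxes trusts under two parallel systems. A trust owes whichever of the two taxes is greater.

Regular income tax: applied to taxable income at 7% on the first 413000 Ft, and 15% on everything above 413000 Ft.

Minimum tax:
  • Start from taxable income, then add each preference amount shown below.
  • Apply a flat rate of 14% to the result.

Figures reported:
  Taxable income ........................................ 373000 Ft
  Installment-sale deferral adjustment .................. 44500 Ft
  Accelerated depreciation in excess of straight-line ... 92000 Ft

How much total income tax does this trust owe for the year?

71330 Ft

Minimum tax:
  Adjusted income: 373000 Ft + 44500 Ft + 92000 Ft = 509500 Ft
  509500 Ft × 14% = 71330 Ft

Regular income tax:
  373000 Ft × 7% = 26110 Ft

71330 Ft > 26110 Ft, so the minimum tax is the binding amount.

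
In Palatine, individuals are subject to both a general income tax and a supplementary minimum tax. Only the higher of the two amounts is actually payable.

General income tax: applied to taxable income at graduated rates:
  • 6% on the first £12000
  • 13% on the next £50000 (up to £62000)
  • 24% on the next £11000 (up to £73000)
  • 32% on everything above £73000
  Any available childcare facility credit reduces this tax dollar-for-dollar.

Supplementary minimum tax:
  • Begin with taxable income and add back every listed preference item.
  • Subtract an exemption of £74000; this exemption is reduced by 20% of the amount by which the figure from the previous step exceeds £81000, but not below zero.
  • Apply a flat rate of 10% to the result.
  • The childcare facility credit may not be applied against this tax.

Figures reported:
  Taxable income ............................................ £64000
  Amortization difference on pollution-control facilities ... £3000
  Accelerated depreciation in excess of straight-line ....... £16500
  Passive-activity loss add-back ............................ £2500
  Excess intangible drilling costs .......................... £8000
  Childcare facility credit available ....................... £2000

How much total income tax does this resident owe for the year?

£5700

General income tax:
  £12000 × 6% = £720
  £50000 × 13% = £6500
  £2000 × 24% = £480
  → £7700
  Less childcare facility credit £2000 → £5700

Supplementary minimum tax:
  Adjusted income: £64000 + £3000 + £16500 + £2500 + £8000 = £94000
  Exemption: £74000 − 20% × (£94000 − £81000) = £74000 − £2600 = £71400
  Base: £94000 − £71400 = £22600
  £22600 × 10% = £2260

£5700 > £2260, so the general income tax governs.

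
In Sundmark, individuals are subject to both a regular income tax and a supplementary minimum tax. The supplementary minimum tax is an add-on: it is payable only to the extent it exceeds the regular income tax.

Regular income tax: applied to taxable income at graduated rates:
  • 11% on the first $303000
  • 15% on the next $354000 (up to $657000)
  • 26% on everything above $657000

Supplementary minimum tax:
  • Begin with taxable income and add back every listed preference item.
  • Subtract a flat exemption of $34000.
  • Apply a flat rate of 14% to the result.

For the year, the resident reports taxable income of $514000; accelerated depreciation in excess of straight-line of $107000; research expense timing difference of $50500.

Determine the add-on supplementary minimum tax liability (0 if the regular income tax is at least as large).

Regular income tax:
  $303000 × 11% = $33330
  $211000 × 15% = $31650
  → $64980

Supplementary minimum tax:
  Adjusted income: $514000 + $107000 + $50500 = $671500
  Less exemption $34000 → base $637500
  $637500 × 14% = $89250

Excess of supplementary minimum tax over regular income tax: $89250 − $64980 = $24270.

$24270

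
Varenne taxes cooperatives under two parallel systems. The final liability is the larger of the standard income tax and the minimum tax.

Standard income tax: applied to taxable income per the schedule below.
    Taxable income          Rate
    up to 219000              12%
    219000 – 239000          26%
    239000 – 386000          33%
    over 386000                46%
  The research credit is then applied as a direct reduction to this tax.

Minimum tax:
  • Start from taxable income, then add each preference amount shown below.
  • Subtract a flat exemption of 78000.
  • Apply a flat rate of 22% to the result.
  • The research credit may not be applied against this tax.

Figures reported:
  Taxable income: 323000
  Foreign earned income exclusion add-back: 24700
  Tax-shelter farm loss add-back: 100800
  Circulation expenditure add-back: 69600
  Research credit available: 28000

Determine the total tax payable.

Minimum tax:
  Adjusted income: 323000 + 24700 + 100800 + 69600 = 518100
  Less exemption 78000 → base 440100
  440100 × 22% = 96822

Standard income tax:
  219000 × 12% = 26280
  20000 × 26% = 5200
  84000 × 33% = 27720
  → 59200
  Less research credit 28000 → 31200

96822 > 31200, so the minimum tax is the binding amount.

96822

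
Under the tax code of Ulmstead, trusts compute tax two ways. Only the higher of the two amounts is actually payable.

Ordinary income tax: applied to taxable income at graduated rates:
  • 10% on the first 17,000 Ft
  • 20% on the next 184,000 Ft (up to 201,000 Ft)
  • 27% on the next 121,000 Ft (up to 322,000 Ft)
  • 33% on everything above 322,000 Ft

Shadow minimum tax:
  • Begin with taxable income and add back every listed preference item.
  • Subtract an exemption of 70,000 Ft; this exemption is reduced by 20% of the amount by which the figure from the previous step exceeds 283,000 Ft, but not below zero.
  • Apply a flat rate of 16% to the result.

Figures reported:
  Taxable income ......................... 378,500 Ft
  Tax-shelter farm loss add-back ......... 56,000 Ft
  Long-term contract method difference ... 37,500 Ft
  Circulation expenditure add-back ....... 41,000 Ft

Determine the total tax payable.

Ordinary income tax:
  17,000 Ft × 10% = 1,700 Ft
  184,000 Ft × 20% = 36,800 Ft
  121,000 Ft × 27% = 32,670 Ft
  56,500 Ft × 33% = 18,645 Ft
  → 89,815 Ft

Shadow minimum tax:
  Adjusted income: 378,500 Ft + 56,000 Ft + 37,500 Ft + 41,000 Ft = 513,000 Ft
  Exemption: 70,000 Ft − 20% × (513,000 Ft − 283,000 Ft) = 70,000 Ft − 46,000 Ft = 24,000 Ft
  Base: 513,000 Ft − 24,000 Ft = 489,000 Ft
  489,000 Ft × 16% = 78,240 Ft

89,815 Ft > 78,240 Ft, so the ordinary income tax governs.

89,815 Ft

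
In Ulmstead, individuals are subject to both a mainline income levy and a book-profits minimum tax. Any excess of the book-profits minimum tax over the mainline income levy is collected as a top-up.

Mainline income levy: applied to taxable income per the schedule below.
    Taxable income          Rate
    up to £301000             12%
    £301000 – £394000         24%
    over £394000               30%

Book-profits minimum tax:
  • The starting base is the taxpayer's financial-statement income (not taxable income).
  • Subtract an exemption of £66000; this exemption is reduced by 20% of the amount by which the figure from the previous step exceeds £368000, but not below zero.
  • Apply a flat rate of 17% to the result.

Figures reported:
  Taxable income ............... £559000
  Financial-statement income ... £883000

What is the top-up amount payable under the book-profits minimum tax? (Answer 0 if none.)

Mainline income levy:
  £301000 × 12% = £36120
  £93000 × 24% = £22320
  £165000 × 30% = £49500
  → £107940

Book-profits minimum tax:
  Base (financial-statement income): £883000
  Exemption: 20% × (£883000 − £368000) = £103000 ≥ £66000, so the exemption is fully phased out
  Base: £883000 − £0 = £883000
  £883000 × 17% = £150110

Excess of book-profits minimum tax over mainline income levy: £150110 − £107940 = £42170.

£42170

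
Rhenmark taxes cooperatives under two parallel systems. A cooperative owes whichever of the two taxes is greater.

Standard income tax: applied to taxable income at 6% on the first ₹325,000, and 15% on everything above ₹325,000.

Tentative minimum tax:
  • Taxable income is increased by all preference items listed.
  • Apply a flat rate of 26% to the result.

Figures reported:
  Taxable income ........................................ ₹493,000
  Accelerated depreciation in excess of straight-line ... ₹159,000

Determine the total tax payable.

₹169,520

Standard income tax:
  ₹325,000 × 6% = ₹19,500
  ₹168,000 × 15% = ₹25,200
  → ₹44,700

Tentative minimum tax:
  Adjusted income: ₹493,000 + ₹159,000 = ₹652,000
  ₹652,000 × 26% = ₹169,520

₹169,520 > ₹44,700, so the tentative minimum tax is the binding amount.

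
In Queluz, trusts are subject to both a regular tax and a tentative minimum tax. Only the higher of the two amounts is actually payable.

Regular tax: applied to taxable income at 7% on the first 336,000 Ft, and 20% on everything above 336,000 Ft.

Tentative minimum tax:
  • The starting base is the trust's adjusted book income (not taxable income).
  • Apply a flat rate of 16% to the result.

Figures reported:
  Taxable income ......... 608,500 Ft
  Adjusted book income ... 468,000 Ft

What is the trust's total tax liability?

Tentative minimum tax:
  Base (adjusted book income): 468,000 Ft
  468,000 Ft × 16% = 74,880 Ft

Regular tax:
  336,000 Ft × 7% = 23,520 Ft
  272,500 Ft × 20% = 54,500 Ft
  → 78,020 Ft

78,020 Ft > 74,880 Ft, so the regular tax governs.

78,020 Ft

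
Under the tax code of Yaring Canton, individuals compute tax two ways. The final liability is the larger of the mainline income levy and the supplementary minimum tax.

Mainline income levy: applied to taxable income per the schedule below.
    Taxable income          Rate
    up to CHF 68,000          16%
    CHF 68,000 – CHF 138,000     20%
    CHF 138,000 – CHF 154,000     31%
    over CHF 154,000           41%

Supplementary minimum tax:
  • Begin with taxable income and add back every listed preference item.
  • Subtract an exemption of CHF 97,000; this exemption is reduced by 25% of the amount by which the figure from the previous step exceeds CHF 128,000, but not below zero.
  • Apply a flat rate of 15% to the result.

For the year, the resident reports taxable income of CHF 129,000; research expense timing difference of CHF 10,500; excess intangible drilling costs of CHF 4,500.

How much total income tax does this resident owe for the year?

CHF 23,080

Mainline income levy:
  CHF 68,000 × 16% = CHF 10,880
  CHF 61,000 × 20% = CHF 12,200
  → CHF 23,080

Supplementary minimum tax:
  Adjusted income: CHF 129,000 + CHF 10,500 + CHF 4,500 = CHF 144,000
  Exemption: CHF 97,000 − 25% × (CHF 144,000 − CHF 128,000) = CHF 97,000 − CHF 4,000 = CHF 93,000
  Base: CHF 144,000 − CHF 93,000 = CHF 51,000
  CHF 51,000 × 15% = CHF 7,650

CHF 23,080 > CHF 7,650, so the mainline income levy governs.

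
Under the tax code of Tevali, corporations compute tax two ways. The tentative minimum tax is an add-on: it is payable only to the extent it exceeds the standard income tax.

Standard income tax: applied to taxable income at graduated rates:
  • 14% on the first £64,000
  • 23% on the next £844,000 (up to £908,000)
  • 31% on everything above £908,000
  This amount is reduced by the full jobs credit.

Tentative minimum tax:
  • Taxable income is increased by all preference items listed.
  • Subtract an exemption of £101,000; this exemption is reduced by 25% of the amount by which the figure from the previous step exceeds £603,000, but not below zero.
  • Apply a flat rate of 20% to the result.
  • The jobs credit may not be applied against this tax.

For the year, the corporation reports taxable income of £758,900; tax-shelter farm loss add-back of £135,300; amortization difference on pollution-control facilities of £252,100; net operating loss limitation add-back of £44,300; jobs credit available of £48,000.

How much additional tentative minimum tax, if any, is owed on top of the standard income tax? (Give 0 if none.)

£117,333

Standard income tax:
  £64,000 × 14% = £8,960
  £694,900 × 23% = £159,827
  → £168,787
  Less jobs credit £48,000 → £120,787

Tentative minimum tax:
  Adjusted income: £758,900 + £135,300 + £252,100 + £44,300 = £1,190,600
  Exemption: 25% × (£1,190,600 − £603,000) = £146,900 ≥ £101,000, so the exemption is fully phased out
  Base: £1,190,600 − £0 = £1,190,600
  £1,190,600 × 20% = £238,120

Excess of tentative minimum tax over standard income tax: £238,120 − £120,787 = £117,333.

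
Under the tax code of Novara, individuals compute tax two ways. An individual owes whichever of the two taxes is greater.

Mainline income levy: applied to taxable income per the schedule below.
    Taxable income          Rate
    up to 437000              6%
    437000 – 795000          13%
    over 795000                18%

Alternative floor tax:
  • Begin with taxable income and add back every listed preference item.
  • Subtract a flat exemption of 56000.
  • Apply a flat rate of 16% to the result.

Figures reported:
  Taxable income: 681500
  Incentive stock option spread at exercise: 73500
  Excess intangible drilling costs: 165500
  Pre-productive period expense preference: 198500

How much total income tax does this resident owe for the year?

Alternative floor tax:
  Adjusted income: 681500 + 73500 + 165500 + 198500 = 1119000
  Less exemption 56000 → base 1063000
  1063000 × 16% = 170080

Mainline income levy:
  437000 × 6% = 26220
  244500 × 13% = 31785
  → 58005

170080 > 58005, so the alternative floor tax is the binding amount.

170080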